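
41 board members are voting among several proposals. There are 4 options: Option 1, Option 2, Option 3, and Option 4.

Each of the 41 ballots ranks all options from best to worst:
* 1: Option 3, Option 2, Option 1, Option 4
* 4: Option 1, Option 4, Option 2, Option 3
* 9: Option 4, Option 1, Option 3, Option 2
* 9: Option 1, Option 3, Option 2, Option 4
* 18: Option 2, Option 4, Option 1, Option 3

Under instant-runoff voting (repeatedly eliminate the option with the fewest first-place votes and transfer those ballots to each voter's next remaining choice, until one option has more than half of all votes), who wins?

Option 1

Round 1: Option 1 13, Option 2 18, Option 3 1, Option 4 9. Option 3 eliminated.
Round 2: Option 1 13, Option 2 19, Option 4 9. Option 4 eliminated.
Round 3: Option 1 22, Option 2 19. Option 1 has a majority (≥21).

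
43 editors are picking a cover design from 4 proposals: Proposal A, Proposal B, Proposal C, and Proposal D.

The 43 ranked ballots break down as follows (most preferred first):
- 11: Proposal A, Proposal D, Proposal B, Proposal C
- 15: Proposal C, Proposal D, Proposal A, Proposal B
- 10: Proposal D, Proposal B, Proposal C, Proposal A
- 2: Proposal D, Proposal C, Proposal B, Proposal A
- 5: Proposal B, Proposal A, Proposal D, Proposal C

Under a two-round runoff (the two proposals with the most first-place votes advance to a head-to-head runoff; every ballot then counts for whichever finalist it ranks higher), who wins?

Round 1 first-place votes: Proposal A 11, Proposal B 5, Proposal C 15, Proposal D 12. Proposal C and Proposal D advance.
Runoff: Proposal C is ranked above Proposal D on 15 ballots, Proposal D above Proposal C on 28.

Proposal D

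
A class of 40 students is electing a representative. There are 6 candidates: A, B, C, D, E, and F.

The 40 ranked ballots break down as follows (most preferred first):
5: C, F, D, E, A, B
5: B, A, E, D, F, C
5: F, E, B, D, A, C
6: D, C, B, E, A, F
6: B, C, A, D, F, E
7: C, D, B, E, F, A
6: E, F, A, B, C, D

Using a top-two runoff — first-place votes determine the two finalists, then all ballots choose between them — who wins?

Round 1 first-place votes: A 0, B 11, C 12, D 6, E 6, F 5. C and B advance.
Runoff: C is ranked above B on 18 ballots, B above C on 22.

B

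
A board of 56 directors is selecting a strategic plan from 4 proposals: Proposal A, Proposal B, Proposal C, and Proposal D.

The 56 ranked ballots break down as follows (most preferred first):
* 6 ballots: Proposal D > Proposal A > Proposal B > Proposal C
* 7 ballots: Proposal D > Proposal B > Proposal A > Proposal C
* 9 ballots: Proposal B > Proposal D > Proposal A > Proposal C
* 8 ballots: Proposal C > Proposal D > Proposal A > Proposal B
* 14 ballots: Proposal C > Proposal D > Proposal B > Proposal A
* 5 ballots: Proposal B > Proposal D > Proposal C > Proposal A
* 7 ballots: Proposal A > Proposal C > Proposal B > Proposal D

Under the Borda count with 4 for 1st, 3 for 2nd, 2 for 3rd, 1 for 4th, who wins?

Proposal D

Proposal A: 6×3 + 7×2 + 9×2 + 8×2 + 14×1 + 5×1 + 7×4 = 113
Proposal B: 6×2 + 7×3 + 9×4 + 8×1 + 14×2 + 5×4 + 7×2 = 139
Proposal C: 6×1 + 7×1 + 9×1 + 8×4 + 14×4 + 5×2 + 7×3 = 141
Proposal D: 6×4 + 7×4 + 9×3 + 8×3 + 14×3 + 5×3 + 7×1 = 167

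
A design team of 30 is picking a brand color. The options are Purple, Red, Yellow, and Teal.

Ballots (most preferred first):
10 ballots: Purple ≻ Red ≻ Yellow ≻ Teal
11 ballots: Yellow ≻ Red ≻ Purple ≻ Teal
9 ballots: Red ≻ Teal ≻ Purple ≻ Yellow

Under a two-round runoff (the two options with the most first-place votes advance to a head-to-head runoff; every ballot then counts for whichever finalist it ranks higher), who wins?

Purple

Round 1 first-place votes: Purple 10, Red 9, Yellow 11, Teal 0. Yellow and Purple advance.
Runoff: Yellow is ranked above Purple on 11 ballots, Purple above Yellow on 19.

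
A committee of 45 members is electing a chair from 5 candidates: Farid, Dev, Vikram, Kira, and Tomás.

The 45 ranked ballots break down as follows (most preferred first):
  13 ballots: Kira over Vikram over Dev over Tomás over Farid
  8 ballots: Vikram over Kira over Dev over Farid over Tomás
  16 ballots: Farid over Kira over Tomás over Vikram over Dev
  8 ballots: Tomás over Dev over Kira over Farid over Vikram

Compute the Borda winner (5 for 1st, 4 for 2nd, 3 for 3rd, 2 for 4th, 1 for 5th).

Farid: 13×1 + 8×2 + 16×5 + 8×2 = 125
Dev: 13×3 + 8×3 + 16×1 + 8×4 = 111
Vikram: 13×4 + 8×5 + 16×2 + 8×1 = 132
Kira: 13×5 + 8×4 + 16×4 + 8×3 = 185
Tomás: 13×2 + 8×1 + 16×3 + 8×5 = 122

Kira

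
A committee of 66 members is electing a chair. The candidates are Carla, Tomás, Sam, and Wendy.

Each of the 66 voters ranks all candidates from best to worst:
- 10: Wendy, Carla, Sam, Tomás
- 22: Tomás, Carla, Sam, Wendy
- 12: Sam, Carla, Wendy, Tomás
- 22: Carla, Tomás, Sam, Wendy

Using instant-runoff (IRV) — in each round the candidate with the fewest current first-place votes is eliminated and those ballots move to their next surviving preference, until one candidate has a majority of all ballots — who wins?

Round 1: Carla 22, Tomás 22, Sam 12, Wendy 10. Wendy eliminated.
Round 2: Carla 32, Tomás 22, Sam 12. Sam eliminated.
Round 3: Carla 44, Tomás 22. Carla has a majority (≥34).

Carla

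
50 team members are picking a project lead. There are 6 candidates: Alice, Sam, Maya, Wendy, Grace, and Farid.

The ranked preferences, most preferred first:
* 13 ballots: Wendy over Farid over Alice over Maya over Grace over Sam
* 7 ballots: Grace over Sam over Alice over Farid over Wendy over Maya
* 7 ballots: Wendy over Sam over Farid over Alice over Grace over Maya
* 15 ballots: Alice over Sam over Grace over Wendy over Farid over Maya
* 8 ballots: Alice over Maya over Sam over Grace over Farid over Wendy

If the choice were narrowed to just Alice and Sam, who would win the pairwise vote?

Alice is ranked above Sam on 36 ballots; Sam above Alice on 14.

Alice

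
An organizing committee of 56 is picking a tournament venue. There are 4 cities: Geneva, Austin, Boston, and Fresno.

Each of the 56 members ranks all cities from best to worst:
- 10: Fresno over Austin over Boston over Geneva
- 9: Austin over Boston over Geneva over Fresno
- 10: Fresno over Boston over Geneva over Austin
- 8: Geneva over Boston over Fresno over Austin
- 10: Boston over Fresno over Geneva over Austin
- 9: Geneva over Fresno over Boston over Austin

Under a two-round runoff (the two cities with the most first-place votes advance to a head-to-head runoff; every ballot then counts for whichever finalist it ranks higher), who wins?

Round 1 first-place votes: Geneva 17, Austin 9, Boston 10, Fresno 20. Fresno and Geneva advance.
Runoff: Fresno is ranked above Geneva on 30 ballots, Geneva above Fresno on 26.

Fresno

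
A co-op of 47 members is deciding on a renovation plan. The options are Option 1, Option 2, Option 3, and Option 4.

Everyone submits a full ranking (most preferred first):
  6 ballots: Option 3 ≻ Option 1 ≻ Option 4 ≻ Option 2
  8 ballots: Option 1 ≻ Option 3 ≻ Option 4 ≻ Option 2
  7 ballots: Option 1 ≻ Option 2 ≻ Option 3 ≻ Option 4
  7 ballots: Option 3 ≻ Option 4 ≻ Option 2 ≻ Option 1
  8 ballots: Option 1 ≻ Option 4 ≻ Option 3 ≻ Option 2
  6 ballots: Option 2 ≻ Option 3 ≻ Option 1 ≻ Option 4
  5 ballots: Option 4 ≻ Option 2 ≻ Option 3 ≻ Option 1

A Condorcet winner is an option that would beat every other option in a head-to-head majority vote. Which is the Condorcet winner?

Option 3

Option 3 vs Option 1: 24–23
Option 3 vs Option 2: 29–18
Option 3 vs Option 4: 34–13
Option 3 beats every other option.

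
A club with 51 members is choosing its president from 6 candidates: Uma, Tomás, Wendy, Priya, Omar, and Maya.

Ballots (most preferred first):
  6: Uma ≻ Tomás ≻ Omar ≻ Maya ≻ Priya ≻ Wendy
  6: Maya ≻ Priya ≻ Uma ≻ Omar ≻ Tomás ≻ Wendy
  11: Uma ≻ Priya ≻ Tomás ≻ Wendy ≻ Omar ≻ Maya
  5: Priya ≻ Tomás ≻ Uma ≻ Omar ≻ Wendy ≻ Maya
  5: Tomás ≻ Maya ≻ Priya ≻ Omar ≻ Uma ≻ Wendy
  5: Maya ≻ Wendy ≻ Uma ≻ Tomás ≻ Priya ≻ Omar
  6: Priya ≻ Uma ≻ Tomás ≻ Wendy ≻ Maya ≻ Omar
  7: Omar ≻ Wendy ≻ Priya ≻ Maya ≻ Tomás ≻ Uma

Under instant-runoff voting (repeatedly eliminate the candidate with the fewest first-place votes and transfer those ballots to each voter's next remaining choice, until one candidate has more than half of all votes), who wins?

Round 1: Uma 17, Tomás 5, Wendy 0, Priya 11, Omar 7, Maya 11. Wendy eliminated.
Round 2: Uma 17, Tomás 5, Priya 11, Omar 7, Maya 11. Tomás eliminated.
Round 3: Uma 17, Priya 11, Omar 7, Maya 16. Omar eliminated.
Round 4: Uma 17, Priya 18, Maya 16. Maya eliminated.
Round 5: Uma 22, Priya 29. Priya has a majority (≥26).

Priya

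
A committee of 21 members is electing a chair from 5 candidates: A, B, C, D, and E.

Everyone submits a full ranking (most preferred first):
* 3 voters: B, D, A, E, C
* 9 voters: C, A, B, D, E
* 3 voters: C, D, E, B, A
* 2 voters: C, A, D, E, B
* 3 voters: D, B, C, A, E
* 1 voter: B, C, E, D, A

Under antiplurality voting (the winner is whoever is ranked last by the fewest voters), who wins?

D

Last-place votes: A 4, B 2, C 3, D 0, E 12.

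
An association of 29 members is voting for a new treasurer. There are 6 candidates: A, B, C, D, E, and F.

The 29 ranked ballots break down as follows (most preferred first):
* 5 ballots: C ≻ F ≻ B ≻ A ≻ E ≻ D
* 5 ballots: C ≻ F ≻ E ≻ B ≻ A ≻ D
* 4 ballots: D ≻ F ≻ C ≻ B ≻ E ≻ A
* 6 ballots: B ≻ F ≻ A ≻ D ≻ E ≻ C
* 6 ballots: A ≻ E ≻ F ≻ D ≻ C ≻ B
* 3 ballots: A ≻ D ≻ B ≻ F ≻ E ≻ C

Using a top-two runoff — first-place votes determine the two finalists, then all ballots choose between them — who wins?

Round 1 first-place votes: A 9, B 6, C 10, D 4, E 0, F 0. C and A advance.
Runoff: C is ranked above A on 14 ballots, A above C on 15.

A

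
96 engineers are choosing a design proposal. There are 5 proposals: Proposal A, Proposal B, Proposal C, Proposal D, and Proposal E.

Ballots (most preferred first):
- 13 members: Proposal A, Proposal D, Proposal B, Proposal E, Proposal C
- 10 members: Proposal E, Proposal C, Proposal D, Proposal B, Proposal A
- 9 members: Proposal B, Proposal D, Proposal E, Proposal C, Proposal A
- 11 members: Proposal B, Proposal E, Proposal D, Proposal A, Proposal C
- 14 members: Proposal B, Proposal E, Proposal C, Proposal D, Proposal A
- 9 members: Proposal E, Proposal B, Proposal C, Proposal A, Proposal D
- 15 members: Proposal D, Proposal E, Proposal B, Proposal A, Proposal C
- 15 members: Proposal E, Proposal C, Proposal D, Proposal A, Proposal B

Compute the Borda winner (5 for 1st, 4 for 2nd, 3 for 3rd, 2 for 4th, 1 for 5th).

Proposal A: 13×5 + 10×1 + 9×1 + 11×2 + 14×1 + 9×2 + 15×2 + 15×2 = 198
Proposal B: 13×3 + 10×2 + 9×5 + 11×5 + 14×5 + 9×4 + 15×3 + 15×1 = 325
Proposal C: 13×1 + 10×4 + 9×2 + 11×1 + 14×3 + 9×3 + 15×1 + 15×4 = 226
Proposal D: 13×4 + 10×3 + 9×4 + 11×3 + 14×2 + 9×1 + 15×5 + 15×3 = 308
Proposal E: 13×2 + 10×5 + 9×3 + 11×4 + 14×4 + 9×5 + 15×4 + 15×5 = 383

Proposal E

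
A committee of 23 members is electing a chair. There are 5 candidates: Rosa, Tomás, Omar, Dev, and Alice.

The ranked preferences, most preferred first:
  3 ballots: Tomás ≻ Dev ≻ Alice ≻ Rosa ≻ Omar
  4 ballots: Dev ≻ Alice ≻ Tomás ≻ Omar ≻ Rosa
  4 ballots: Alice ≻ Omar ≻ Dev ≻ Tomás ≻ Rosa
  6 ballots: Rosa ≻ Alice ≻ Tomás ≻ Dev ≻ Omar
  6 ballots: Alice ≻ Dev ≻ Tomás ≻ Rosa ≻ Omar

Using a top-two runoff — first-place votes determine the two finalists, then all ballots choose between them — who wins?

Alice

Round 1 first-place votes: Rosa 6, Tomás 3, Omar 0, Dev 4, Alice 10. Alice and Rosa advance.
Runoff: Alice is ranked above Rosa on 17 ballots, Rosa above Alice on 6.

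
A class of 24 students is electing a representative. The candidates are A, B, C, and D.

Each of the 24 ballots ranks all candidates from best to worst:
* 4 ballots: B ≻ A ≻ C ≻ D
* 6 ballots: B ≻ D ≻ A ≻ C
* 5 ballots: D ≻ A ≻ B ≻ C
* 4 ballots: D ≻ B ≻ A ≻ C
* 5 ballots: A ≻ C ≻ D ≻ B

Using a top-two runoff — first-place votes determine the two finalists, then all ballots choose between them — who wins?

D

Round 1 first-place votes: A 5, B 10, C 0, D 9. B and D advance.
Runoff: B is ranked above D on 10 ballots, D above B on 14.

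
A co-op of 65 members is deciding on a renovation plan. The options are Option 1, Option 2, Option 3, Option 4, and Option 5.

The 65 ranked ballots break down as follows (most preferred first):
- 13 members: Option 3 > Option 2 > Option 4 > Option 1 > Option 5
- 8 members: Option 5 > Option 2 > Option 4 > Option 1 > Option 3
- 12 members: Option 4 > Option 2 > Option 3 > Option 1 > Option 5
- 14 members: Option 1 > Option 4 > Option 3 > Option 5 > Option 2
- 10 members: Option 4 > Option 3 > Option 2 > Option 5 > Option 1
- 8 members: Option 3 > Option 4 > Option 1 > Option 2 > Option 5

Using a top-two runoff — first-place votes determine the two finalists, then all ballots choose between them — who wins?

Option 4

Round 1 first-place votes: Option 1 14, Option 2 0, Option 3 21, Option 4 22, Option 5 8. Option 4 and Option 3 advance.
Runoff: Option 4 is ranked above Option 3 on 44 ballots, Option 3 above Option 4 on 21.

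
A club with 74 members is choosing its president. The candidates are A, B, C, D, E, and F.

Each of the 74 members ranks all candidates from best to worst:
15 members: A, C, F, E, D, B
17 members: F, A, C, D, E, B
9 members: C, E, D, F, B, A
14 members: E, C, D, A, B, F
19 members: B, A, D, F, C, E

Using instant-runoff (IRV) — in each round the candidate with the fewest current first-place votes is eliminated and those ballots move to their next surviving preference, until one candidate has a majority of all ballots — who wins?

Round 1: A 15, B 19, C 9, D 0, E 14, F 17. D eliminated.
Round 2: A 15, B 19, C 9, E 14, F 17. C eliminated.
Round 3: A 15, B 19, E 23, F 17. A eliminated.
Round 4: B 19, E 23, F 32. B eliminated.
Round 5: E 23, F 51. F has a majority (≥38).

F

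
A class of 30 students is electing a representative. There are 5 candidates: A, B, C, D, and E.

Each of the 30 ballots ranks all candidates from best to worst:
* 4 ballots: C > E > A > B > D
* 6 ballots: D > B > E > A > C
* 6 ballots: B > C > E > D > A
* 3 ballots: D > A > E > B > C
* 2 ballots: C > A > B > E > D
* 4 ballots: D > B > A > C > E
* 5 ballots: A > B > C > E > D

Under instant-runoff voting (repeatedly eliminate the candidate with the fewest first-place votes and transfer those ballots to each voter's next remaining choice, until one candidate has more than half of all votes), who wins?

B

Round 1: A 5, B 6, C 6, D 13, E 0. E eliminated.
Round 2: A 5, B 6, C 6, D 13. A eliminated.
Round 3: B 11, C 6, D 13. C eliminated.
Round 4: B 17, D 13. B has a majority (≥16).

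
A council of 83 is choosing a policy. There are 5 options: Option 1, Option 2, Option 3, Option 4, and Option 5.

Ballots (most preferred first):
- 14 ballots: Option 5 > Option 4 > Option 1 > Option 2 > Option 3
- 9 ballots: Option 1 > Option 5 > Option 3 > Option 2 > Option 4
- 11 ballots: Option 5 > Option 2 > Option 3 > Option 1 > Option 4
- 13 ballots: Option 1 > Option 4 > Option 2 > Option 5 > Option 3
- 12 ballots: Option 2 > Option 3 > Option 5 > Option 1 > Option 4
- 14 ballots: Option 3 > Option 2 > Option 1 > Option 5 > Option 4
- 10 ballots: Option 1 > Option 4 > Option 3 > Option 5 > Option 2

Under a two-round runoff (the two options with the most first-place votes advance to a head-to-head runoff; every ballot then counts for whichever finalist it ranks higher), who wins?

Round 1 first-place votes: Option 1 32, Option 2 12, Option 3 14, Option 4 0, Option 5 25. Option 1 and Option 5 advance.
Runoff: Option 1 is ranked above Option 5 on 46 ballots, Option 5 above Option 1 on 37.

Option 1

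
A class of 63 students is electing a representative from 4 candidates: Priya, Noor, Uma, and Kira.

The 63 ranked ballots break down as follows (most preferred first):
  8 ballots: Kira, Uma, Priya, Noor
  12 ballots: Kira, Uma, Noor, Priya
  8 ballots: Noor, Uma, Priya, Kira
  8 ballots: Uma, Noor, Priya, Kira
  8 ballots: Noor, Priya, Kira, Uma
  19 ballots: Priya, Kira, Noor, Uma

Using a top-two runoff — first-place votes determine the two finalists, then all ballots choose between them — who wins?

Priya

Round 1 first-place votes: Priya 19, Noor 16, Uma 8, Kira 20. Kira and Priya advance.
Runoff: Kira is ranked above Priya on 20 ballots, Priya above Kira on 43.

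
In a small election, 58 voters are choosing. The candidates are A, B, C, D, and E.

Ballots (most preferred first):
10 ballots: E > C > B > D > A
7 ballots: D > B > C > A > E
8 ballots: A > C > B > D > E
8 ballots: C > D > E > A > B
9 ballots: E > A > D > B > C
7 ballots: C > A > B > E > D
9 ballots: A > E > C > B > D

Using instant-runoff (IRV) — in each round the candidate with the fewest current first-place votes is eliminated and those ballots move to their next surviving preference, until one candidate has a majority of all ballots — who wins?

Round 1: A 17, B 0, C 15, D 7, E 19. B eliminated.
Round 2: A 17, C 15, D 7, E 19. D eliminated.
Round 3: A 17, C 22, E 19. A eliminated.
Round 4: C 30, E 28. C has a majority (≥30).

C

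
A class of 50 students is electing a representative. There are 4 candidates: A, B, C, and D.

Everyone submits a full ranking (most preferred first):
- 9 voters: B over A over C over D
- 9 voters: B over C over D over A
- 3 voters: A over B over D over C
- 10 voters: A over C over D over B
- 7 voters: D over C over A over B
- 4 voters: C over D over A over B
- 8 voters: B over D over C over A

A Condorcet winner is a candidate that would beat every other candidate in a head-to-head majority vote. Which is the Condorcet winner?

B

B vs A: 26–24
B vs C: 29–21
B vs D: 29–21
B beats every other candidate.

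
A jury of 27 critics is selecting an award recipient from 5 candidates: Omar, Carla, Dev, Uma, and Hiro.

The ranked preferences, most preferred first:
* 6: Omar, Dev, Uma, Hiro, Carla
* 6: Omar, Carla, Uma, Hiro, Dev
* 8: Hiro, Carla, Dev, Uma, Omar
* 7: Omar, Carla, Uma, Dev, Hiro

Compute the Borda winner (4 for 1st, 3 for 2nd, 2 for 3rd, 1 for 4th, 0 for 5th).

Omar

Omar: 6×4 + 6×4 + 8×0 + 7×4 = 76
Carla: 6×0 + 6×3 + 8×3 + 7×3 = 63
Dev: 6×3 + 6×0 + 8×2 + 7×1 = 41
Uma: 6×2 + 6×2 + 8×1 + 7×2 = 46
Hiro: 6×1 + 6×1 + 8×4 + 7×0 = 44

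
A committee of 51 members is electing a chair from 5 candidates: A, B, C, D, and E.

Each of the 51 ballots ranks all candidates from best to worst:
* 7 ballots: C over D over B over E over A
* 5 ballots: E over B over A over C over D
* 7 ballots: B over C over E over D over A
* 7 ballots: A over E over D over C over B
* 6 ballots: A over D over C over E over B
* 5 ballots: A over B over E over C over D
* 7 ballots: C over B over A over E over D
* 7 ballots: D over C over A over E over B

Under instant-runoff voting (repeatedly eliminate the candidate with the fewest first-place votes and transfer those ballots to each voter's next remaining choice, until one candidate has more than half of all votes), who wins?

Round 1: A 18, B 7, C 14, D 7, E 5. E eliminated.
Round 2: A 18, B 12, C 14, D 7. D eliminated.
Round 3: A 18, B 12, C 21. B eliminated.
Round 4: A 23, C 28. C has a majority (≥26).

C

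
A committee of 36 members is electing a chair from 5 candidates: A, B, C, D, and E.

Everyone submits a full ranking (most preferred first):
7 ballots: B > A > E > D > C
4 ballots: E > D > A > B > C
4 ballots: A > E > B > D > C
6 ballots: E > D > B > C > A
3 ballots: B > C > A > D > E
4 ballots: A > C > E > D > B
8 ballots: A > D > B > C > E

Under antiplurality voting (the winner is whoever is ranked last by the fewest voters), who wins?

Last-place votes: A 6, B 4, C 15, D 0, E 11.

D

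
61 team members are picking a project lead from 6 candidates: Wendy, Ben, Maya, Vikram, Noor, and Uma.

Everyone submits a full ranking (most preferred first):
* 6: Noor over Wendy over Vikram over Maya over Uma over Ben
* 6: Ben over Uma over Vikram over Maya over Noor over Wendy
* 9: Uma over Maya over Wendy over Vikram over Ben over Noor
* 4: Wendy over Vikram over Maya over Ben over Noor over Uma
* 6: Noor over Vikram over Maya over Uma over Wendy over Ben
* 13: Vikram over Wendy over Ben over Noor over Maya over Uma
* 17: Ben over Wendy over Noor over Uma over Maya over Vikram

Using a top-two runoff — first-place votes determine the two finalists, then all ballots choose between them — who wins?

Round 1 first-place votes: Wendy 4, Ben 23, Maya 0, Vikram 13, Noor 12, Uma 9. Ben and Vikram advance.
Runoff: Ben is ranked above Vikram on 23 ballots, Vikram above Ben on 38.

Vikram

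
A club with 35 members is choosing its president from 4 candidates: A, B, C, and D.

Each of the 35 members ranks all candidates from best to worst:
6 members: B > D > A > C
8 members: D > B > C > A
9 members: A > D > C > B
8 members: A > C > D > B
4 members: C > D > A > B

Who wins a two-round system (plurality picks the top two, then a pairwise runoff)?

D

Round 1 first-place votes: A 17, B 6, C 4, D 8. A and D advance.
Runoff: A is ranked above D on 17 ballots, D above A on 18.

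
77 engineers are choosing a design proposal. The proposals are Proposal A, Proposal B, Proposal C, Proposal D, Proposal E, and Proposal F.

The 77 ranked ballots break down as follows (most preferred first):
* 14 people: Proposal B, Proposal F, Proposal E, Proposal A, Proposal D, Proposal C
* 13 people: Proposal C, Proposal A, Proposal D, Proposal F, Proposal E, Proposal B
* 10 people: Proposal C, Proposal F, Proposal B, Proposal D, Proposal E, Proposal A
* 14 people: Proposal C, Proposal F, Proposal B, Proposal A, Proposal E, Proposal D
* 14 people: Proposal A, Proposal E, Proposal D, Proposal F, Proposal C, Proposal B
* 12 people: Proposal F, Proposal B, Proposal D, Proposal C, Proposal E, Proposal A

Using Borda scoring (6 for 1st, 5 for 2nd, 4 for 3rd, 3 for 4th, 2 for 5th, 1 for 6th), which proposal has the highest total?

Proposal A: 14×3 + 13×5 + 10×1 + 14×3 + 14×6 + 12×1 = 255
Proposal B: 14×6 + 13×1 + 10×4 + 14×4 + 14×1 + 12×5 = 267
Proposal C: 14×1 + 13×6 + 10×6 + 14×6 + 14×2 + 12×3 = 300
Proposal D: 14×2 + 13×4 + 10×3 + 14×1 + 14×4 + 12×4 = 228
Proposal E: 14×4 + 13×2 + 10×2 + 14×2 + 14×5 + 12×2 = 224
Proposal F: 14×5 + 13×3 + 10×5 + 14×5 + 14×3 + 12×6 = 343

Proposal F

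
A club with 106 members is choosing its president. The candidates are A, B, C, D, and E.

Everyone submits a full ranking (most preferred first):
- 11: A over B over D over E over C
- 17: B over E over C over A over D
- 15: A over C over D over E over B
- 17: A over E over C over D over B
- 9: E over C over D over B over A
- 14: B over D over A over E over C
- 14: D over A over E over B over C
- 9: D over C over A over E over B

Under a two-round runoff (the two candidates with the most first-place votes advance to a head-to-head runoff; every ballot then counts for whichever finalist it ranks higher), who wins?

Round 1 first-place votes: A 43, B 31, C 0, D 23, E 9. A and B advance.
Runoff: A is ranked above B on 66 ballots, B above A on 40.

A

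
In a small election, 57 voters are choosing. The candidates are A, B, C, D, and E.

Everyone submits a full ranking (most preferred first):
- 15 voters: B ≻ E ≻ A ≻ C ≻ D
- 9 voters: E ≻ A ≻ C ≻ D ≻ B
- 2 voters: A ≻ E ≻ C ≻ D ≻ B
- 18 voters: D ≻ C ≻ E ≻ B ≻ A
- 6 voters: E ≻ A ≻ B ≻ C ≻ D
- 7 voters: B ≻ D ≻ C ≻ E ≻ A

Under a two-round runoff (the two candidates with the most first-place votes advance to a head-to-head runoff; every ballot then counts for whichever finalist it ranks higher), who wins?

D

Round 1 first-place votes: A 2, B 22, C 0, D 18, E 15. B and D advance.
Runoff: B is ranked above D on 28 ballots, D above B on 29.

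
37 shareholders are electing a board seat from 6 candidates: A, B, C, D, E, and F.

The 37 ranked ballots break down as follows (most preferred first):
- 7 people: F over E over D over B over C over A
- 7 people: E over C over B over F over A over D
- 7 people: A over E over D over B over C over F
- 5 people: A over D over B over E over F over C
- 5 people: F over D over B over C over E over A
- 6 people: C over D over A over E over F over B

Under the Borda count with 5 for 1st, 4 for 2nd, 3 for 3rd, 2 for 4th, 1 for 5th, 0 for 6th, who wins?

A: 7×0 + 7×1 + 7×5 + 5×5 + 5×0 + 6×3 = 85
B: 7×2 + 7×3 + 7×2 + 5×3 + 5×3 + 6×0 = 79
C: 7×1 + 7×4 + 7×1 + 5×0 + 5×2 + 6×5 = 82
D: 7×3 + 7×0 + 7×3 + 5×4 + 5×4 + 6×4 = 106
E: 7×4 + 7×5 + 7×4 + 5×2 + 5×1 + 6×2 = 118
F: 7×5 + 7×2 + 7×0 + 5×1 + 5×5 + 6×1 = 85

E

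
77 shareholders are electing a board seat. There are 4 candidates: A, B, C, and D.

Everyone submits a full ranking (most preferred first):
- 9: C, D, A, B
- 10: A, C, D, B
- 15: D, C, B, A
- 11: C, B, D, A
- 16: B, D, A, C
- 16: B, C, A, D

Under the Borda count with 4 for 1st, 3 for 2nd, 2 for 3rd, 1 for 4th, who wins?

A: 9×2 + 10×4 + 15×1 + 11×1 + 16×2 + 16×2 = 148
B: 9×1 + 10×1 + 15×2 + 11×3 + 16×4 + 16×4 = 210
C: 9×4 + 10×3 + 15×3 + 11×4 + 16×1 + 16×3 = 219
D: 9×3 + 10×2 + 15×4 + 11×2 + 16×3 + 16×1 = 193

C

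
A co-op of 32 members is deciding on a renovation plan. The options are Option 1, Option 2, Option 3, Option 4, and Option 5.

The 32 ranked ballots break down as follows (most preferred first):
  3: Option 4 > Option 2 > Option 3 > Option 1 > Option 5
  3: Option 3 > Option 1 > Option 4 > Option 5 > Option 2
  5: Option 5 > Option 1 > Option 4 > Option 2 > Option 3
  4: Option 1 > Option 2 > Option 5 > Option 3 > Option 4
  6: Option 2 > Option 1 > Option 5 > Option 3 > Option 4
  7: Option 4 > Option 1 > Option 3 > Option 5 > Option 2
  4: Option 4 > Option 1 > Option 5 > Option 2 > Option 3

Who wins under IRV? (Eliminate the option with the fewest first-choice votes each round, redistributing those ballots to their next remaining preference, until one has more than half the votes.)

Round 1: Option 1 4, Option 2 6, Option 3 3, Option 4 14, Option 5 5. Option 3 eliminated.
Round 2: Option 1 7, Option 2 6, Option 4 14, Option 5 5. Option 5 eliminated.
Round 3: Option 1 12, Option 2 6, Option 4 14. Option 2 eliminated.
Round 4: Option 1 18, Option 4 14. Option 1 has a majority (≥17).

Option 1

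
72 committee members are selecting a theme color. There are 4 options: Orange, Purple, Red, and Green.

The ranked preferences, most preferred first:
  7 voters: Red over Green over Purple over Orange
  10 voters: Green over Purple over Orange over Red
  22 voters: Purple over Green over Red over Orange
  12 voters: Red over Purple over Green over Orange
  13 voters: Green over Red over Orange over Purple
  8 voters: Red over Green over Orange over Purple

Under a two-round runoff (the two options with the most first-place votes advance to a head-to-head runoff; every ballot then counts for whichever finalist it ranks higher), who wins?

Green

Round 1 first-place votes: Orange 0, Purple 22, Red 27, Green 23. Red and Green advance.
Runoff: Red is ranked above Green on 27 ballots, Green above Red on 45.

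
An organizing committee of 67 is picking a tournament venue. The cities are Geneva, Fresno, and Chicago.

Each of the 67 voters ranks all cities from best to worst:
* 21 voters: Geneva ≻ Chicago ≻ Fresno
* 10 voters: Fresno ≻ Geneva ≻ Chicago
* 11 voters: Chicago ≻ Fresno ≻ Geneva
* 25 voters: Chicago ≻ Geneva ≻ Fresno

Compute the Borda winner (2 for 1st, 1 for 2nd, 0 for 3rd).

Chicago

Geneva: 21×2 + 10×1 + 11×0 + 25×1 = 77
Fresno: 21×0 + 10×2 + 11×1 + 25×0 = 31
Chicago: 21×1 + 10×0 + 11×2 + 25×2 = 93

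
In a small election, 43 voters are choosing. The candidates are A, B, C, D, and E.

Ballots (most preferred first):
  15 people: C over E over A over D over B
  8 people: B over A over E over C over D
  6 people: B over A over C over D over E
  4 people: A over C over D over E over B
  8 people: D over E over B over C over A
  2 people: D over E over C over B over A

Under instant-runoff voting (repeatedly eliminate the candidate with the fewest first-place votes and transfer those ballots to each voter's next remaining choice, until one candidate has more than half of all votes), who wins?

B

Round 1: A 4, B 14, C 15, D 10, E 0. E eliminated.
Round 2: A 4, B 14, C 15, D 10. A eliminated.
Round 3: B 14, C 19, D 10. D eliminated.
Round 4: B 22, C 21. B has a majority (≥22).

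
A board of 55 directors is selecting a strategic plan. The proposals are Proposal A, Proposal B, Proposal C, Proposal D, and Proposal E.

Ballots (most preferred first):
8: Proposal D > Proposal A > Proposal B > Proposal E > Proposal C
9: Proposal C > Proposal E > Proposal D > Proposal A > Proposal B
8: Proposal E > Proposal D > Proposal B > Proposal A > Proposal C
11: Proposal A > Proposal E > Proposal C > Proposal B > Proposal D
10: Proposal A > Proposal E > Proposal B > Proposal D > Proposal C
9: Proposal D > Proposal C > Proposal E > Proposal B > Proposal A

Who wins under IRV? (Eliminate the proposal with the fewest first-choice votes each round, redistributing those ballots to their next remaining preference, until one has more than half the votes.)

Round 1: Proposal A 21, Proposal B 0, Proposal C 9, Proposal D 17, Proposal E 8. Proposal B eliminated.
Round 2: Proposal A 21, Proposal C 9, Proposal D 17, Proposal E 8. Proposal E eliminated.
Round 3: Proposal A 21, Proposal C 9, Proposal D 25. Proposal C eliminated.
Round 4: Proposal A 21, Proposal D 34. Proposal D has a majority (≥28).

Proposal D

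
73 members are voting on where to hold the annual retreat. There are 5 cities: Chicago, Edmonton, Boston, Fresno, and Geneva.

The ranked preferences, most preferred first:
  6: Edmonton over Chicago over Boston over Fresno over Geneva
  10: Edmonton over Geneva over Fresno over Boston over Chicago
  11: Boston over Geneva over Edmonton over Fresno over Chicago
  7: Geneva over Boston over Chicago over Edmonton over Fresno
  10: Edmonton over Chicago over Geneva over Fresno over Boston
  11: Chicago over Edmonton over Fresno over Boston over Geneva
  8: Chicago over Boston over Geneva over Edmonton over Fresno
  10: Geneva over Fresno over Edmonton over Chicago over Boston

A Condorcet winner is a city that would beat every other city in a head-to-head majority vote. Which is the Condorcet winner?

Edmonton vs Chicago: 47–26
Edmonton vs Boston: 47–26
Edmonton vs Fresno: 63–10
Edmonton vs Geneva: 37–36
Edmonton beats every other city.

Edmonton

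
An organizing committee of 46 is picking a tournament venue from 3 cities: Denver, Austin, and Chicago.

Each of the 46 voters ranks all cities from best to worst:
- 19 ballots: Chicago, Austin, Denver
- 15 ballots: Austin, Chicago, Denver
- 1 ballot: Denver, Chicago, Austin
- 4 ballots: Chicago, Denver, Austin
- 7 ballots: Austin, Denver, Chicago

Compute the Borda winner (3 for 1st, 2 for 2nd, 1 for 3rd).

Austin

Denver: 19×1 + 15×1 + 1×3 + 4×2 + 7×2 = 59
Austin: 19×2 + 15×3 + 1×1 + 4×1 + 7×3 = 109
Chicago: 19×3 + 15×2 + 1×2 + 4×3 + 7×1 = 108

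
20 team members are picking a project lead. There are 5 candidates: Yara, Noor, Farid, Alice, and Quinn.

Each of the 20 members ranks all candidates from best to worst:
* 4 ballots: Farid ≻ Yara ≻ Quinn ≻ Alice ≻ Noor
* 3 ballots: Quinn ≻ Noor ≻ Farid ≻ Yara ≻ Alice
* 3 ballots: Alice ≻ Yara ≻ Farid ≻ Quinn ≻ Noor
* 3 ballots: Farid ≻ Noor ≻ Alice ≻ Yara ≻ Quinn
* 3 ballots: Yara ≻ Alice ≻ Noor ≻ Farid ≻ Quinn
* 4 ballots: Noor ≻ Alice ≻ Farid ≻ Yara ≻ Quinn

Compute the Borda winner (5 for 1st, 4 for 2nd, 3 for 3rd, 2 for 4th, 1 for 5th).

Yara: 4×4 + 3×2 + 3×4 + 3×2 + 3×5 + 4×2 = 63
Noor: 4×1 + 3×4 + 3×1 + 3×4 + 3×3 + 4×5 = 60
Farid: 4×5 + 3×3 + 3×3 + 3×5 + 3×2 + 4×3 = 71
Alice: 4×2 + 3×1 + 3×5 + 3×3 + 3×4 + 4×4 = 63
Quinn: 4×3 + 3×5 + 3×2 + 3×1 + 3×1 + 4×1 = 43

Farid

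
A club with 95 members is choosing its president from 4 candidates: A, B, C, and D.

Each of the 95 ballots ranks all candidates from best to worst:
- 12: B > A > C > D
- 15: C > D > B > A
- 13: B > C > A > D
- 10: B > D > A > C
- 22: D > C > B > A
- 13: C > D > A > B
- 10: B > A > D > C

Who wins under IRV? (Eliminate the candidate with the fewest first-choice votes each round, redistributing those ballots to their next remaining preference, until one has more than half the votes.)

Round 1: A 0, B 45, C 28, D 22. A eliminated.
Round 2: B 45, C 28, D 22. D eliminated.
Round 3: B 45, C 50. C has a majority (≥48).

C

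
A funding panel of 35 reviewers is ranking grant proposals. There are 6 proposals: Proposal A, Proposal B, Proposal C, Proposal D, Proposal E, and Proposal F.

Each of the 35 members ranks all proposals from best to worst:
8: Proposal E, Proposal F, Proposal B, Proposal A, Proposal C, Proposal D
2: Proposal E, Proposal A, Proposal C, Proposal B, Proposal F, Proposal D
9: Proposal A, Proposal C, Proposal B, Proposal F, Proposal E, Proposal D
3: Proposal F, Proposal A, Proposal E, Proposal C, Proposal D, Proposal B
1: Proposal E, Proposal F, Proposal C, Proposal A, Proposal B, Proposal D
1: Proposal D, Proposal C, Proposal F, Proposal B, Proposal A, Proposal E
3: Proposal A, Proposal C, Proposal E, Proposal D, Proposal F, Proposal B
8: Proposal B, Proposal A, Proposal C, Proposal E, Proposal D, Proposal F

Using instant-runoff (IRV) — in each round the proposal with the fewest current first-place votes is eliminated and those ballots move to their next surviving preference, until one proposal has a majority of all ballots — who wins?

Round 1: Proposal A 12, Proposal B 8, Proposal C 0, Proposal D 1, Proposal E 11, Proposal F 3. Proposal C eliminated.
Round 2: Proposal A 12, Proposal B 8, Proposal D 1, Proposal E 11, Proposal F 3. Proposal D eliminated.
Round 3: Proposal A 12, Proposal B 8, Proposal E 11, Proposal F 4. Proposal F eliminated.
Round 4: Proposal A 15, Proposal B 9, Proposal E 11. Proposal B eliminated.
Round 5: Proposal A 24, Proposal E 11. Proposal A has a majority (≥18).

Proposal A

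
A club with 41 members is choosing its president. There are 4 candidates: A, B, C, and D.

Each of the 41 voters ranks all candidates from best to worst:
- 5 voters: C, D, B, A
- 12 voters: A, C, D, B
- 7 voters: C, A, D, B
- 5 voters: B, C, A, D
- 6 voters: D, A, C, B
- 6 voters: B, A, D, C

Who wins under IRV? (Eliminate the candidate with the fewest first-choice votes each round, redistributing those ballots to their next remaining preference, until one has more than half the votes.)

Round 1: A 12, B 11, C 12, D 6. D eliminated.
Round 2: A 18, B 11, C 12. B eliminated.
Round 3: A 24, C 17. A has a majority (≥21).

A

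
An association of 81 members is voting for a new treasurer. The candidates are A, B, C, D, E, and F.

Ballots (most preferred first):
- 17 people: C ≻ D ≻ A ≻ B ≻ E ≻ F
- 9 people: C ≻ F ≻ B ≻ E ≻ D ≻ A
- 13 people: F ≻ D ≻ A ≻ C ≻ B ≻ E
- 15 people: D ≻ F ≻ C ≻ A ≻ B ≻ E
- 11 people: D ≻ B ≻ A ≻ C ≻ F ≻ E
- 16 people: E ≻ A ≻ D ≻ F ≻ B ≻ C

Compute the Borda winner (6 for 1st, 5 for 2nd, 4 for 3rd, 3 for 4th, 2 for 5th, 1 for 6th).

D

A: 17×4 + 9×1 + 13×4 + 15×3 + 11×4 + 16×5 = 298
B: 17×3 + 9×4 + 13×2 + 15×2 + 11×5 + 16×2 = 230
C: 17×6 + 9×6 + 13×3 + 15×4 + 11×3 + 16×1 = 304
D: 17×5 + 9×2 + 13×5 + 15×6 + 11×6 + 16×4 = 388
E: 17×2 + 9×3 + 13×1 + 15×1 + 11×1 + 16×6 = 196
F: 17×1 + 9×5 + 13×6 + 15×5 + 11×2 + 16×3 = 285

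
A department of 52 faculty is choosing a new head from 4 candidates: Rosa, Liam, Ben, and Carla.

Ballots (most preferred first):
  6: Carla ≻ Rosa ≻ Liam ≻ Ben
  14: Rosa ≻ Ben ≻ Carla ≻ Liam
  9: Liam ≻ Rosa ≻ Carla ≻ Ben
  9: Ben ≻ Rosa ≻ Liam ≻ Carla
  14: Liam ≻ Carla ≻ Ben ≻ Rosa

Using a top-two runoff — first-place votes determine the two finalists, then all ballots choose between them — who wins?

Round 1 first-place votes: Rosa 14, Liam 23, Ben 9, Carla 6. Liam and Rosa advance.
Runoff: Liam is ranked above Rosa on 23 ballots, Rosa above Liam on 29.

Rosa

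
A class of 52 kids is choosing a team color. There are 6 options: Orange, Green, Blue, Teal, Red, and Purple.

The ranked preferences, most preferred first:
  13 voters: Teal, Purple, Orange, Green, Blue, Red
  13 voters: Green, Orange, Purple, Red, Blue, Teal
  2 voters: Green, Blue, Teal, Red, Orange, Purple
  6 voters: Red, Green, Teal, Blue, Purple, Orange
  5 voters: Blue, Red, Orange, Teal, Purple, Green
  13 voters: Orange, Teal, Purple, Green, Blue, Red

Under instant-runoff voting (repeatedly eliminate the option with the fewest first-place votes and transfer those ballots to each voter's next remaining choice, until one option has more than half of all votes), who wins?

Round 1: Orange 13, Green 15, Blue 5, Teal 13, Red 6, Purple 0. Purple eliminated.
Round 2: Orange 13, Green 15, Blue 5, Teal 13, Red 6. Blue eliminated.
Round 3: Orange 13, Green 15, Teal 13, Red 11. Red eliminated.
Round 4: Orange 18, Green 21, Teal 13. Teal eliminated.
Round 5: Orange 31, Green 21. Orange has a majority (≥27).

Orange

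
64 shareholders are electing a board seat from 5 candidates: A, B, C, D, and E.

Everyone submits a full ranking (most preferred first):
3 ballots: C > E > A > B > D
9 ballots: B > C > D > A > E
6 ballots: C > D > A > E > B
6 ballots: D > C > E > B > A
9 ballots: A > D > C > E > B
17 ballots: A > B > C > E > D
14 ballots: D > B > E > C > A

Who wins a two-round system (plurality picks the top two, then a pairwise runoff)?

Round 1 first-place votes: A 26, B 9, C 9, D 20, E 0. A and D advance.
Runoff: A is ranked above D on 29 ballots, D above A on 35.

D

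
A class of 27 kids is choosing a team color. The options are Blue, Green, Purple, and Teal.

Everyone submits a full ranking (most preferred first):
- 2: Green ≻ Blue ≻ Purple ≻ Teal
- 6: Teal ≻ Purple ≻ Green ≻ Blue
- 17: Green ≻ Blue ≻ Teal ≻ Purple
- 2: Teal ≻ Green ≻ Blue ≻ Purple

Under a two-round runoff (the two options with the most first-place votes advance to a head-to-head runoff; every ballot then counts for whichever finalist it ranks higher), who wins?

Green

Round 1 first-place votes: Blue 0, Green 19, Purple 0, Teal 8. Green and Teal advance.
Runoff: Green is ranked above Teal on 19 ballots, Teal above Green on 8.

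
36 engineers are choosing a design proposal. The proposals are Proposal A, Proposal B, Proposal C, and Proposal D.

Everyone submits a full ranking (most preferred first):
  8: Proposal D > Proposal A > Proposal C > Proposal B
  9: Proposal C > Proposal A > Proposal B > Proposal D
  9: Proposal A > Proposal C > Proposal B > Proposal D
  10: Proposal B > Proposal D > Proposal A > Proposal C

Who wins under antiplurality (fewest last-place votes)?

Proposal A

Last-place votes: Proposal A 0, Proposal B 8, Proposal C 10, Proposal D 18.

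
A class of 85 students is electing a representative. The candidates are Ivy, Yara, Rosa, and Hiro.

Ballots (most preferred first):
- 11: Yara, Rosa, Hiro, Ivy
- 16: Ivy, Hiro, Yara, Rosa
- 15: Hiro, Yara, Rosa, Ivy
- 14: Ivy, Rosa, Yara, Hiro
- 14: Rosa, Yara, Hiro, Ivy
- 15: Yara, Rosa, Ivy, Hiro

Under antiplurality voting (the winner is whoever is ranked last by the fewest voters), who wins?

Last-place votes: Ivy 40, Yara 0, Rosa 16, Hiro 29.

Yara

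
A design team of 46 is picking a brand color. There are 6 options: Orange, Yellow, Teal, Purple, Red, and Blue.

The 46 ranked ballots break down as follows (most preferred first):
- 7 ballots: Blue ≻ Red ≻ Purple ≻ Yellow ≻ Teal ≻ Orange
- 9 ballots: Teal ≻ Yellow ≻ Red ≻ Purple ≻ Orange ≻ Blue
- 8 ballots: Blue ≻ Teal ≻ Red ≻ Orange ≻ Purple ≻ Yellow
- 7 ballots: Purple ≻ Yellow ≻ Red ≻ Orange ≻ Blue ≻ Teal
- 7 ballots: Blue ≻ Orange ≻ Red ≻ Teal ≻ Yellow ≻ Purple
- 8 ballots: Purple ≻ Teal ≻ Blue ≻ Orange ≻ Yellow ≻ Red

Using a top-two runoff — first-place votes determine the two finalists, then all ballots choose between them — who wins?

Round 1 first-place votes: Orange 0, Yellow 0, Teal 9, Purple 15, Red 0, Blue 22. Blue and Purple advance.
Runoff: Blue is ranked above Purple on 22 ballots, Purple above Blue on 24.

Purple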